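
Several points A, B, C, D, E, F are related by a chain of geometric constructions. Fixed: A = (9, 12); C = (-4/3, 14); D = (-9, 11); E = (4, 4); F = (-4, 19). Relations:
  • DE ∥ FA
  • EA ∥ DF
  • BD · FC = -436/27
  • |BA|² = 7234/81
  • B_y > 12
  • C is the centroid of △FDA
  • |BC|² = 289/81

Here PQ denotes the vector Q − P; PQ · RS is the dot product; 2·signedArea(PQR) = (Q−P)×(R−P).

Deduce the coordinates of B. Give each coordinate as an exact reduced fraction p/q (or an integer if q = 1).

1. B_x = -4/9  [line -8/3·x + 5·y + -1697/27 = 0 ∩ |BC|² = 289/81]
2. B_y = 37/3  [line -8/3·x + 5·y + -1697/27 = 0 ∩ |BC|² = 289/81]
   → B = (-4/9, 37/3)

B = (-4/9, 37/3)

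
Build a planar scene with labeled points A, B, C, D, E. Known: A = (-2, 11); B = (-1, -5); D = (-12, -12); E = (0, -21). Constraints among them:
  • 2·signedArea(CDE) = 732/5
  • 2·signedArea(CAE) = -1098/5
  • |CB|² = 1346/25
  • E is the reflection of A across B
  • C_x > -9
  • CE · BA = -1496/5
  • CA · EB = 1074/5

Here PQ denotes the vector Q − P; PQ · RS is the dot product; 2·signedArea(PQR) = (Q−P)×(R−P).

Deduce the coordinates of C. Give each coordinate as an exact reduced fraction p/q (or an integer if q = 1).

C = (-8, -14/5)

1. C_x = -8  [2·signedArea(CDE) = 732/5 ∩ CA · EB = 1074/5]
2. C_y = -14/5  [2·signedArea(CDE) = 732/5 ∩ CA · EB = 1074/5]
   → C = (-8, -14/5)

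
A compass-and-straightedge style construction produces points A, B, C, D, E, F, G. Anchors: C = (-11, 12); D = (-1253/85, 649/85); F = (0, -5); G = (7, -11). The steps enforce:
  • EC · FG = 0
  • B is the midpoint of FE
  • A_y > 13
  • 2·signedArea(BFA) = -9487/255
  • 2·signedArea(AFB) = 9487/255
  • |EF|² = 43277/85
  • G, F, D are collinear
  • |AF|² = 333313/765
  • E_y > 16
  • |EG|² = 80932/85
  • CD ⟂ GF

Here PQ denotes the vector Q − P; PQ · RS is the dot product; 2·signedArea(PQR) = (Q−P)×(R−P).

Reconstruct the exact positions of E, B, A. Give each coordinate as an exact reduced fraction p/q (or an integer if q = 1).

A = (-829/85, 3431/255)
B = (-617/170, 483/85)
E = (-617/85, 1391/85)

1. E_x = -617/85  [line -7·x + 6·y + -149 = 0 ∩ |EF|² = 43277/85]
2. E_y = 1391/85  [line -7·x + 6·y + -149 = 0 ∩ |EF|² = 43277/85]
   → E = (-617/85, 1391/85)
3. B_x = -617/170  [B is the midpoint of FE]
4. B_y = 483/85  [B is the midpoint of FE]
   → B = (-617/170, 483/85)
5. A_x = -829/85  [line -908/85·x + -617/170·y + -28229/510 = 0 ∩ |AF|² = 333313/765]
6. A_y = 3431/255  [line -908/85·x + -617/170·y + -28229/510 = 0 ∩ |AF|² = 333313/765]
   → A = (-829/85, 3431/255)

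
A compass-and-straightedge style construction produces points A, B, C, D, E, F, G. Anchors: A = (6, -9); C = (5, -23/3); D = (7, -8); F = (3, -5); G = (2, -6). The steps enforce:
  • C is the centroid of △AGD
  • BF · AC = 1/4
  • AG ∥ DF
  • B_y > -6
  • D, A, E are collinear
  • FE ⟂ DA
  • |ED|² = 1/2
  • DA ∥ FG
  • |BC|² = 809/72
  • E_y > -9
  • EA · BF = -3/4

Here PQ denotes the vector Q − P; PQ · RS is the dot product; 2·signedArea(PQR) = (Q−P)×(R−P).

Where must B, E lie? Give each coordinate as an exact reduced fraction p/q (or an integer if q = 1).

B = (9/4, -23/4)
E = (13/2, -17/2)

1. E_x = 13/2  [D, A, E are collinear ∩ FE ⟂ DA]
2. E_y = -17/2  [D, A, E are collinear ∩ FE ⟂ DA]
   → E = (13/2, -17/2)
3. B_x = 9/4  [BF · AC = 1/4 ∩ EA · BF = -3/4]
4. B_y = -23/4  [BF · AC = 1/4 ∩ EA · BF = -3/4]
   → B = (9/4, -23/4)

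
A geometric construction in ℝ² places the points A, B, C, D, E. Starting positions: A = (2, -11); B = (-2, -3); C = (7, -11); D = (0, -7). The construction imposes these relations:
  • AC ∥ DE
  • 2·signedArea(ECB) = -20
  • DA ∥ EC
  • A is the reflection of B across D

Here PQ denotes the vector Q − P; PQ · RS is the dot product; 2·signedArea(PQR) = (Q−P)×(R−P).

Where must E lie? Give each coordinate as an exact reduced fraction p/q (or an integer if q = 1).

1. E_x = 5  [DA ∥ EC ∩ AC ∥ DE]
2. E_y = -7  [DA ∥ EC ∩ AC ∥ DE]
   → E = (5, -7)

E = (5, -7)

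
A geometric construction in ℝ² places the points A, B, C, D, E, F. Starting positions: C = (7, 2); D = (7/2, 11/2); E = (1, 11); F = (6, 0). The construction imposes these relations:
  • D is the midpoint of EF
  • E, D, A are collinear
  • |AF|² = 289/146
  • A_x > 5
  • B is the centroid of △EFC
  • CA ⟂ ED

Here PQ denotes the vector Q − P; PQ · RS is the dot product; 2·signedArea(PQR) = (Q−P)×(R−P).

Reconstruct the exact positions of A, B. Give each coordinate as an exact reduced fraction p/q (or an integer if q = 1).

1. A_x = 791/146  [E, D, A are collinear ∩ CA ⟂ ED]
2. A_y = 187/146  [E, D, A are collinear ∩ CA ⟂ ED]
   → A = (791/146, 187/146)
3. B_x = 14/3  [B is the centroid of △EFC]
4. B_y = 13/3  [B is the centroid of △EFC]
   → B = (14/3, 13/3)

A = (791/146, 187/146)
B = (14/3, 13/3)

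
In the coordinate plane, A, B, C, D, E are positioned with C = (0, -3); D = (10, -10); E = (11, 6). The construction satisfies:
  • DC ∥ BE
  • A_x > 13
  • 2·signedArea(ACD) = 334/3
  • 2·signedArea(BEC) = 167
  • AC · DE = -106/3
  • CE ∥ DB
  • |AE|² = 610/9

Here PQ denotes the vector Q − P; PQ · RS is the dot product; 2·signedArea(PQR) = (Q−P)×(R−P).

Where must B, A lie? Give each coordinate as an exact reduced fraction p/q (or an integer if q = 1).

A = (14, -5/3)
B = (21, -1)

1. B_x = 21  [DC ∥ BE ∩ CE ∥ DB]
2. B_y = -1  [DC ∥ BE ∩ CE ∥ DB]
   → B = (21, -1)
3. A_x = 14  [2·signedArea(ACD) = 334/3 ∩ AC · DE = -106/3]
4. A_y = -5/3  [2·signedArea(ACD) = 334/3 ∩ AC · DE = -106/3]
   → A = (14, -5/3)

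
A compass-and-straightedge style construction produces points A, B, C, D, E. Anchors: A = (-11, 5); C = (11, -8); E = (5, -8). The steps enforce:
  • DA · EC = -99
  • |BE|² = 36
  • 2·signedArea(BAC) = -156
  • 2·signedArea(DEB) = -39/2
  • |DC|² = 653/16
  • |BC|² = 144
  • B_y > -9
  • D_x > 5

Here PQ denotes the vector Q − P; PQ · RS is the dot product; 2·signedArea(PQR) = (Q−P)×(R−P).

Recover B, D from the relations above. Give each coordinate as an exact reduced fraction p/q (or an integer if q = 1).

1. B_x = -1  [line 13·x + 22·y + 189 = 0 ∩ |BE|² = 36]
2. B_y = -8  [line 13·x + 22·y + 189 = 0 ∩ |BE|² = 36]
   → B = (-1, -8)
3. D_x = 11/2  [DA · EC = -99 ∩ 2·signedArea(DEB) = -39/2]
4. D_y = -19/4  [DA · EC = -99 ∩ 2·signedArea(DEB) = -39/2]
   → D = (11/2, -19/4)

B = (-1, -8)
D = (11/2, -19/4)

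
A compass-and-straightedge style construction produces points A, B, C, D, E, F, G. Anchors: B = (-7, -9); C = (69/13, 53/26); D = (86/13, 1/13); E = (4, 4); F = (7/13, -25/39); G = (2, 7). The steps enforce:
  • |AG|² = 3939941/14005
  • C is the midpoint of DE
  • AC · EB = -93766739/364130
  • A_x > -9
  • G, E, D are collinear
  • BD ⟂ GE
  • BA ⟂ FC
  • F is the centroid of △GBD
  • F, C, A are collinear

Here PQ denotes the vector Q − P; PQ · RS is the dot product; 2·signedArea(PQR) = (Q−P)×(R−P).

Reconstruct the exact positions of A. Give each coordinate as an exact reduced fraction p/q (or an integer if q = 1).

A = (-122697/14005, -82149/14005)

1. A_x = -122697/14005  [F, C, A are collinear ∩ BA ⟂ FC]
2. A_y = -82149/14005  [F, C, A are collinear ∩ BA ⟂ FC]
   → A = (-122697/14005, -82149/14005)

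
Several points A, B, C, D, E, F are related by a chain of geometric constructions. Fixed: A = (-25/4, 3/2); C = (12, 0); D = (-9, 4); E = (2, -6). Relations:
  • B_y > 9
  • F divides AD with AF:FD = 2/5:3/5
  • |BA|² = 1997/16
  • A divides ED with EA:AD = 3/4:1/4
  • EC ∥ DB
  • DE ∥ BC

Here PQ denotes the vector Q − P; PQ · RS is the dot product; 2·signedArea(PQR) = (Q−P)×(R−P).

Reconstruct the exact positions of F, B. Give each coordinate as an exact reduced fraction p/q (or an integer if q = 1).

1. F_x = -147/20  [F divides AD with AF:FD = 2/5:3/5]
2. F_y = 5/2  [F divides AD with AF:FD = 2/5:3/5]
   → F = (-147/20, 5/2)
3. B_x = 1  [DE ∥ BC ∩ EC ∥ DB]
4. B_y = 10  [DE ∥ BC ∩ EC ∥ DB]
   → B = (1, 10)

B = (1, 10)
F = (-147/20, 5/2)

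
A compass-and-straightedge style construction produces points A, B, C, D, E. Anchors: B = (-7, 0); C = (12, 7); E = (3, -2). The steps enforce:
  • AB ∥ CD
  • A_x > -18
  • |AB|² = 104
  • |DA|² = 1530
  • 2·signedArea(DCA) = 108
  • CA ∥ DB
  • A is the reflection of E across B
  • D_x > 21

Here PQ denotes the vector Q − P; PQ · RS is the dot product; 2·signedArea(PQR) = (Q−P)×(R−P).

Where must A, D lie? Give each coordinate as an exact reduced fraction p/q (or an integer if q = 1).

1. A_x = -17  [A is the reflection of E across B]
2. A_y = 2  [A is the reflection of E across B]
   → A = (-17, 2)
3. D_x = 22  [CA ∥ DB ∩ AB ∥ CD]
4. D_y = 5  [CA ∥ DB ∩ AB ∥ CD]
   → D = (22, 5)

A = (-17, 2)
D = (22, 5)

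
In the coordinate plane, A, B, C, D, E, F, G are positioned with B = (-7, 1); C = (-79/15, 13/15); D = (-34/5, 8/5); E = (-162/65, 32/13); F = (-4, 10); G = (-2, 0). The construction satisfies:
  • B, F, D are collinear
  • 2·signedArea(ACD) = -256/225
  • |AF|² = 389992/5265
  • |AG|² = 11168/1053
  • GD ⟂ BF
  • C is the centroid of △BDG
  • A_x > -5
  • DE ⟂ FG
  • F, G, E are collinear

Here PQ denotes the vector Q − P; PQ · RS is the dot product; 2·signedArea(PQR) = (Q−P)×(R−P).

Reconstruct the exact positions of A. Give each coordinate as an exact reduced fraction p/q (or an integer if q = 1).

1. A_x = -2878/585  [line -11/15·x + -23/15·y + -314/225 = 0 ∩ |AF|² = 389992/5265]
2. A_y = 844/585  [line -11/15·x + -23/15·y + -314/225 = 0 ∩ |AF|² = 389992/5265]
   → A = (-2878/585, 844/585)

A = (-2878/585, 844/585)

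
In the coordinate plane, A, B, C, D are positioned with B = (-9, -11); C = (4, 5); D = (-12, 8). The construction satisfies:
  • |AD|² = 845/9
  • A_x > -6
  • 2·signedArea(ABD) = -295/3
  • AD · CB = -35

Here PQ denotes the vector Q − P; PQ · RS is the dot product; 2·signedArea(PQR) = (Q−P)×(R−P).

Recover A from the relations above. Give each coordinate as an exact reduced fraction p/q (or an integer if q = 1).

A = (-17/3, 2/3)

1. A_x = -17/3  [2·signedArea(ABD) = -295/3 ∩ AD · CB = -35]
2. A_y = 2/3  [2·signedArea(ABD) = -295/3 ∩ AD · CB = -35]
   → A = (-17/3, 2/3)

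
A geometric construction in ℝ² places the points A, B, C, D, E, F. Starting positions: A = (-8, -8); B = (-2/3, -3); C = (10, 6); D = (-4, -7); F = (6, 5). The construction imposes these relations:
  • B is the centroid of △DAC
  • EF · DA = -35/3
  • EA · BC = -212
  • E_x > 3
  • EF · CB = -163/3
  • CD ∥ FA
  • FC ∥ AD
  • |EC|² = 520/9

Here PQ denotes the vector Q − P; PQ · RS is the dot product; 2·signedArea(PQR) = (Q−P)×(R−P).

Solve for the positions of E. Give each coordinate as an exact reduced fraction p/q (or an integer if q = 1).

1. E_x = 4  [EA · BC = -212 ∩ EF · DA = -35/3]
2. E_y = 4/3  [EA · BC = -212 ∩ EF · DA = -35/3]
   → E = (4, 4/3)

E = (4, 4/3)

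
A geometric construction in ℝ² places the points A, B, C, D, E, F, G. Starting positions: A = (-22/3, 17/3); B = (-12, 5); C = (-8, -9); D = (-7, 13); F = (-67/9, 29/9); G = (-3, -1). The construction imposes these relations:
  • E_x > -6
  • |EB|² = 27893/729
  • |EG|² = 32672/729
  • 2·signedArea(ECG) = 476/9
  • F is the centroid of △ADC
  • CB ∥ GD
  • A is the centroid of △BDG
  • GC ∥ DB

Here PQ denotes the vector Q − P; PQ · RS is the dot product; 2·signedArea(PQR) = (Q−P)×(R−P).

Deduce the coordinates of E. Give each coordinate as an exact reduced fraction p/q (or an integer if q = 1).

1. E_x = -157/27  [line -8·x + 5·y + -647/9 = 0 ∩ |EB|² = 27893/729]
2. E_y = 137/27  [line -8·x + 5·y + -647/9 = 0 ∩ |EB|² = 27893/729]
   → E = (-157/27, 137/27)

E = (-157/27, 137/27)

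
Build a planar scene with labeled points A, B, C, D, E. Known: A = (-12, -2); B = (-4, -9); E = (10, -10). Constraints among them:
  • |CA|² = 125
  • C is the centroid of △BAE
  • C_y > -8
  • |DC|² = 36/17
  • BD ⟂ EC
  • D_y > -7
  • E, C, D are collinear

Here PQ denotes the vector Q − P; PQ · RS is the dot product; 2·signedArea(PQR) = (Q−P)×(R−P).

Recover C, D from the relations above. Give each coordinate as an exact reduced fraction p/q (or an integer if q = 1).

C = (-2, -7)
D = (-58/17, -113/17)

1. C_x = -2  [C is the centroid of △BAE]
2. C_y = -7  [C is the centroid of △BAE]
   → C = (-2, -7)
3. D_x = -58/17  [E, C, D are collinear ∩ BD ⟂ EC]
4. D_y = -113/17  [E, C, D are collinear ∩ BD ⟂ EC]
   → D = (-58/17, -113/17)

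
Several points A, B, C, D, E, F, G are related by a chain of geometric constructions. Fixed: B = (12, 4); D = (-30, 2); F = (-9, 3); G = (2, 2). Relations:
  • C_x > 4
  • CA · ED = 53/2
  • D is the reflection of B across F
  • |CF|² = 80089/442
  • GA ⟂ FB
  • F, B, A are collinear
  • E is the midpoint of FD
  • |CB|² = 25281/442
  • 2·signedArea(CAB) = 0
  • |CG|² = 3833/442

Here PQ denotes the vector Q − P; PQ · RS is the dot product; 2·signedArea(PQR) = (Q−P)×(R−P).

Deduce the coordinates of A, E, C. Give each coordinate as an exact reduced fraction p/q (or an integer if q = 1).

A = (426/221, 778/221)
C = (1965/442, 1609/442)
E = (-39/2, 5/2)

1. A_x = 426/221  [F, B, A are collinear ∩ GA ⟂ FB]
2. A_y = 778/221  [F, B, A are collinear ∩ GA ⟂ FB]
   → A = (426/221, 778/221)
3. E_x = -39/2  [E is the midpoint of FD]
4. E_y = 5/2  [E is the midpoint of FD]
   → E = (-39/2, 5/2)
5. C_x = 1965/442  [2·signedArea(CAB) = 0 ∩ CA · ED = 53/2]
6. C_y = 1609/442  [2·signedArea(CAB) = 0 ∩ CA · ED = 53/2]
   → C = (1965/442, 1609/442)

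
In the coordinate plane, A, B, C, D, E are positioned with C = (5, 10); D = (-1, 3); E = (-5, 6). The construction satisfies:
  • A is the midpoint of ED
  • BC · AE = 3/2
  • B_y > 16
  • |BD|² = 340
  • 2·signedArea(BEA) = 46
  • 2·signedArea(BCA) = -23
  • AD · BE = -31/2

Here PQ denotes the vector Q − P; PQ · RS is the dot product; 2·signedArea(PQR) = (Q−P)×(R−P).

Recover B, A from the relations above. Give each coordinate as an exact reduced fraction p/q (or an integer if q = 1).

1. A_x = -3  [A is the midpoint of ED]
2. A_y = 9/2  [A is the midpoint of ED]
   → A = (-3, 9/2)
3. B_x = 11  [2·signedArea(BCA) = -23 ∩ BC · AE = 3/2]
4. B_y = 17  [2·signedArea(BCA) = -23 ∩ BC · AE = 3/2]
   → B = (11, 17)

A = (-3, 9/2)
B = (11, 17)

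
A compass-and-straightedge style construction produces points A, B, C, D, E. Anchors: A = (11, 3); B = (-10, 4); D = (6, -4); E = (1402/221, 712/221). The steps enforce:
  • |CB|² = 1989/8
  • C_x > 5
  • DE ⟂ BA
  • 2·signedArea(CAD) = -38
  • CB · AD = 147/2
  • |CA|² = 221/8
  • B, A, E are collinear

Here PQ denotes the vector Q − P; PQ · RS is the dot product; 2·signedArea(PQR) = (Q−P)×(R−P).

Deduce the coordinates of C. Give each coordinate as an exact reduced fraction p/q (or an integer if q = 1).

1. C_x = 23/4  [CB · AD = 147/2 ∩ 2·signedArea(CAD) = -38]
2. C_y = 13/4  [CB · AD = 147/2 ∩ 2·signedArea(CAD) = -38]
   → C = (23/4, 13/4)

C = (23/4, 13/4)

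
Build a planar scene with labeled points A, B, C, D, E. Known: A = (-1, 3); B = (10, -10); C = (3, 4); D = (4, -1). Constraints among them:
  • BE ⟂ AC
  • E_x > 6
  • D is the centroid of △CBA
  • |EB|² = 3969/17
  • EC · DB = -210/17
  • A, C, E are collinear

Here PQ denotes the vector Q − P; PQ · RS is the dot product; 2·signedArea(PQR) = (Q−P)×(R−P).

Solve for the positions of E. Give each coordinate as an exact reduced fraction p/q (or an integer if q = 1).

1. E_x = 107/17  [A, C, E are collinear ∩ BE ⟂ AC]
2. E_y = 82/17  [A, C, E are collinear ∩ BE ⟂ AC]
   → E = (107/17, 82/17)

E = (107/17, 82/17)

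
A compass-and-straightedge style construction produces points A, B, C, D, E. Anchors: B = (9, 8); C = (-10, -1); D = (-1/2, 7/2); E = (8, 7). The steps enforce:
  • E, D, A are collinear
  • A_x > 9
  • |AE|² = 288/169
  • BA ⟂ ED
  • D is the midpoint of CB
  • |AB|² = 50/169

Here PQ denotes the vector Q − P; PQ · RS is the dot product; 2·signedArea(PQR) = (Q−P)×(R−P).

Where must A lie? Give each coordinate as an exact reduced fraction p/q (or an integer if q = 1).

1. A_x = 1556/169  [E, D, A are collinear ∩ BA ⟂ ED]
2. A_y = 1267/169  [E, D, A are collinear ∩ BA ⟂ ED]
   → A = (1556/169, 1267/169)

A = (1556/169, 1267/169)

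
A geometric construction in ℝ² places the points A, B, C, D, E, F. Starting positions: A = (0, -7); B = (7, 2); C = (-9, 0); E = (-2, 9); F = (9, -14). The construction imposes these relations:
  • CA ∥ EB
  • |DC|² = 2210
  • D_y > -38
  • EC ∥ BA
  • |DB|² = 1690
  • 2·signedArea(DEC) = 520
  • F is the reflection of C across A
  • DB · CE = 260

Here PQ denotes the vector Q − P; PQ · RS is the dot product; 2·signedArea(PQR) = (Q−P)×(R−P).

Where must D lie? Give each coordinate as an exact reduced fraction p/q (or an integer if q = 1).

D = (20, -37)

1. D_x = 20  [2·signedArea(DEC) = 520 ∩ DB · CE = 260]
2. D_y = -37  [2·signedArea(DEC) = 520 ∩ DB · CE = 260]
   → D = (20, -37)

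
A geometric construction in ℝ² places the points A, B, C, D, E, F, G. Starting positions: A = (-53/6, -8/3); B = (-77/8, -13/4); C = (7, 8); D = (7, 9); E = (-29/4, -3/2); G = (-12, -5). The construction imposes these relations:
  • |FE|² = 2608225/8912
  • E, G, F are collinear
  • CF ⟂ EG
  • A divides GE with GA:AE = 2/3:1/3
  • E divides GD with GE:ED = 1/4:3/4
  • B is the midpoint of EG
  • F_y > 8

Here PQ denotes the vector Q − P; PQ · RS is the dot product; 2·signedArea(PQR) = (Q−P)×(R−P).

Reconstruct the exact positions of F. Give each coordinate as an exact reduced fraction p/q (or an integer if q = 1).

F = (3633/557, 4817/557)

1. F_x = 3633/557  [E, G, F are collinear ∩ CF ⟂ EG]
2. F_y = 4817/557  [E, G, F are collinear ∩ CF ⟂ EG]
   → F = (3633/557, 4817/557)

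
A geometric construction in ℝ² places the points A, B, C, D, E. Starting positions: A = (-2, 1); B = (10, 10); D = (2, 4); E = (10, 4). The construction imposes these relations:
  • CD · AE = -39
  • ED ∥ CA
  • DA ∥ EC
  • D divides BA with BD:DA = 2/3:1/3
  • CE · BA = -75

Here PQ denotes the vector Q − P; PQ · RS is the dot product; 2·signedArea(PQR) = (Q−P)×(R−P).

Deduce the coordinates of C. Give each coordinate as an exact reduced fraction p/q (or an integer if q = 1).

C = (6, 1)

1. C_x = 6  [ED ∥ CA ∩ DA ∥ EC]
2. C_y = 1  [ED ∥ CA ∩ DA ∥ EC]
   → C = (6, 1)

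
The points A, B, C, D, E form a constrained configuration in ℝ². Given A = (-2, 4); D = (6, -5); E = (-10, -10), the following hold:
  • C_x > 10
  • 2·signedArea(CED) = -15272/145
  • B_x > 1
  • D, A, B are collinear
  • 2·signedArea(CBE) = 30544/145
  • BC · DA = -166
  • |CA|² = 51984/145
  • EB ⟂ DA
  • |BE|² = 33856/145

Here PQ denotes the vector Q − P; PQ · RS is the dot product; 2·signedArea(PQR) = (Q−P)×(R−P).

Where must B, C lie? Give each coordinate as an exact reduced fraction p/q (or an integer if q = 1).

B = (206/145, 22/145)
C = (1534/145, -1472/145)

1. B_x = 206/145  [D, A, B are collinear ∩ EB ⟂ DA]
2. B_y = 22/145  [D, A, B are collinear ∩ EB ⟂ DA]
   → B = (206/145, 22/145)
3. C_x = 1534/145  [2·signedArea(CED) = -15272/145 ∩ BC · DA = -166]
4. C_y = -1472/145  [2·signedArea(CED) = -15272/145 ∩ BC · DA = -166]
   → C = (1534/145, -1472/145)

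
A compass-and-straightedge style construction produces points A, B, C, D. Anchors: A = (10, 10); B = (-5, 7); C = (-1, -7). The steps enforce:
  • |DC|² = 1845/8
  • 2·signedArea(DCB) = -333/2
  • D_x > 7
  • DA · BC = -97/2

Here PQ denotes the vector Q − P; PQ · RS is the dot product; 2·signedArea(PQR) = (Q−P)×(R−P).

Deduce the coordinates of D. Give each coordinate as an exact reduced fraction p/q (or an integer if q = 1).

D = (29/4, 23/4)

1. D_x = 29/4  [2·signedArea(DCB) = -333/2 ∩ DA · BC = -97/2]
2. D_y = 23/4  [2·signedArea(DCB) = -333/2 ∩ DA · BC = -97/2]
   → D = (29/4, 23/4)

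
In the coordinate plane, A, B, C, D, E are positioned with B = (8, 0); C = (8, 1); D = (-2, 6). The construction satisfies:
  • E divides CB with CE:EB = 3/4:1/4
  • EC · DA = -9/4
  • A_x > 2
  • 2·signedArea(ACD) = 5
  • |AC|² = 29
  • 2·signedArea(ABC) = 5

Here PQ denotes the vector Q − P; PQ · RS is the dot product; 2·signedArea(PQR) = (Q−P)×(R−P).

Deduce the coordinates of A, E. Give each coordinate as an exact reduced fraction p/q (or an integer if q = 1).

1. A_x = 3  [2·signedArea(ABC) = 5 ∩ 2·signedArea(ACD) = 5]
2. A_y = 3  [2·signedArea(ABC) = 5 ∩ 2·signedArea(ACD) = 5]
   → A = (3, 3)
3. E_x = 8  [E divides CB with CE:EB = 3/4:1/4]
4. E_y = 1/4  [E divides CB with CE:EB = 3/4:1/4]
   → E = (8, 1/4)

A = (3, 3)
E = (8, 1/4)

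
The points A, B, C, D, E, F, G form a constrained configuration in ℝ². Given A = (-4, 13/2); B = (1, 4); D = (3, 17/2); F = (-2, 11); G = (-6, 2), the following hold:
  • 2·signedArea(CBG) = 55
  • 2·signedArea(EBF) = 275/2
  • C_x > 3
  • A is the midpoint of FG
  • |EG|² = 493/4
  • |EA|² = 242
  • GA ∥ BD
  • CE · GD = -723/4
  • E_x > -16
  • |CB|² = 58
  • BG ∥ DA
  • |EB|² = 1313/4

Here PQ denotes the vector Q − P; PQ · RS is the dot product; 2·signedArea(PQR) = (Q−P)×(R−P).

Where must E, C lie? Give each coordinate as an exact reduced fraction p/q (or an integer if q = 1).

C = (4, -3)
E = (-15, -9/2)

1. E_x = -15  [line -7·x + -3·y + -237/2 = 0 ∩ |EG|² = 493/4]
2. E_y = -9/2  [line -7·x + -3·y + -237/2 = 0 ∩ |EG|² = 493/4]
   → E = (-15, -9/2)
3. C_x = 4  [2·signedArea(CBG) = 55 ∩ CE · GD = -723/4]
4. C_y = -3  [2·signedArea(CBG) = 55 ∩ CE · GD = -723/4]
   → C = (4, -3)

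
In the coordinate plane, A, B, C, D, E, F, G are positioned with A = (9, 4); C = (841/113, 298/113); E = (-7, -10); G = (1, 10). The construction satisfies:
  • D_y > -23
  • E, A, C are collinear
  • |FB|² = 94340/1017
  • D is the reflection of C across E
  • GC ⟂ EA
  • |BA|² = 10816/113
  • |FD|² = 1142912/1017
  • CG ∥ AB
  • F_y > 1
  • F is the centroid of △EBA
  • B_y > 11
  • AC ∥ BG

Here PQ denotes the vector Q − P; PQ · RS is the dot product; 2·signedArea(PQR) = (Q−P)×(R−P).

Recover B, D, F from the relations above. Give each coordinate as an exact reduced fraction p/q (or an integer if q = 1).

1. B_x = 289/113  [AC ∥ BG ∩ CG ∥ AB]
2. B_y = 1284/113  [AC ∥ BG ∩ CG ∥ AB]
   → B = (289/113, 1284/113)
3. D_x = -2423/113  [D is the reflection of C across E]
4. D_y = -2558/113  [D is the reflection of C across E]
   → D = (-2423/113, -2558/113)
5. F_x = 515/339  [F is the centroid of △EBA]
6. F_y = 202/113  [F is the centroid of △EBA]
   → F = (515/339, 202/113)

B = (289/113, 1284/113)
D = (-2423/113, -2558/113)
F = (515/339, 202/113)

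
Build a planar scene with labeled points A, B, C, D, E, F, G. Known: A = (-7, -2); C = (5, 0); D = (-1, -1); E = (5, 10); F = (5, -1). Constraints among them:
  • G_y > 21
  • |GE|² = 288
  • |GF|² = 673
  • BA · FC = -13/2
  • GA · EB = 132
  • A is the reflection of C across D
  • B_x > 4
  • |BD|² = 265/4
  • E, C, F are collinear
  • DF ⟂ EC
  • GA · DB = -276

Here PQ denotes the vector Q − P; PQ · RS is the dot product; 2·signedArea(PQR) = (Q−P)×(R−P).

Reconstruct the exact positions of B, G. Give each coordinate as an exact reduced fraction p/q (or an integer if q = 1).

1. B_y = 9/2  [BA · FC = -13/2]
2. B_x = 5  [|BD|² = 265/4]
   → B = (5, 9/2)
3. G_x = 17  [GA · DB = -276 ∩ GA · EB = 132]
4. G_y = 22  [GA · DB = -276 ∩ GA · EB = 132]
   → G = (17, 22)

B = (5, 9/2)
G = (17, 22)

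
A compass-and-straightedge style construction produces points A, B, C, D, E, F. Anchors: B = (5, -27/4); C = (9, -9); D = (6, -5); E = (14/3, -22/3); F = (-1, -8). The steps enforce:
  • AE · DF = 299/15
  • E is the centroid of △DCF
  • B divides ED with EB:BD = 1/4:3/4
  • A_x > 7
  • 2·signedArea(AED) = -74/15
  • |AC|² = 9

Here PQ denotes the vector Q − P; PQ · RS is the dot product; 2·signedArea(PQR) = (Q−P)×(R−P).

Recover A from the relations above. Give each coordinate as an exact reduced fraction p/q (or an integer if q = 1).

A = (36/5, -33/5)

1. A_x = 36/5  [AE · DF = 299/15 ∩ 2·signedArea(AED) = -74/15]
2. A_y = -33/5  [AE · DF = 299/15 ∩ 2·signedArea(AED) = -74/15]
   → A = (36/5, -33/5)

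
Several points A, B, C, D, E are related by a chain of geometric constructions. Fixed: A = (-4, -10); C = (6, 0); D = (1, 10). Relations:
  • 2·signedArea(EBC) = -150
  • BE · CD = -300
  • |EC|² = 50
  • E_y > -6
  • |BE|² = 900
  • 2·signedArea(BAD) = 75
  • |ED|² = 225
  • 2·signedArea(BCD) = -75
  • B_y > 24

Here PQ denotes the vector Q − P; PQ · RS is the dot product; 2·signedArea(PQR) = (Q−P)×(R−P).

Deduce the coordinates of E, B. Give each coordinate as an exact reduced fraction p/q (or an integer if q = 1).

B = (1, 25)
E = (1, -5)

1. B_x = 1  [2·signedArea(BCD) = -75 ∩ 2·signedArea(BAD) = 75]
2. B_y = 25  [2·signedArea(BCD) = -75 ∩ 2·signedArea(BAD) = 75]
   → B = (1, 25)
3. E_x = 1  [2·signedArea(EBC) = -150 ∩ BE · CD = -300]
4. E_y = -5  [2·signedArea(EBC) = -150 ∩ BE · CD = -300]
   → E = (1, -5)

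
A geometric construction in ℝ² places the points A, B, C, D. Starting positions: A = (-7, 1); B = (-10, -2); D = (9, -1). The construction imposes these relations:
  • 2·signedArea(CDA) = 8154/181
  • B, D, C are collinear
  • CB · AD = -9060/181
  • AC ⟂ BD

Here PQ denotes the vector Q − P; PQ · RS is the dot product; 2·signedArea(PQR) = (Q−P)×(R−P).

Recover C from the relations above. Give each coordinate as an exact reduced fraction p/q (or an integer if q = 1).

C = (-1240/181, -332/181)

1. C_x = -1240/181  [B, D, C are collinear ∩ AC ⟂ BD]
2. C_y = -332/181  [B, D, C are collinear ∩ AC ⟂ BD]
   → C = (-1240/181, -332/181)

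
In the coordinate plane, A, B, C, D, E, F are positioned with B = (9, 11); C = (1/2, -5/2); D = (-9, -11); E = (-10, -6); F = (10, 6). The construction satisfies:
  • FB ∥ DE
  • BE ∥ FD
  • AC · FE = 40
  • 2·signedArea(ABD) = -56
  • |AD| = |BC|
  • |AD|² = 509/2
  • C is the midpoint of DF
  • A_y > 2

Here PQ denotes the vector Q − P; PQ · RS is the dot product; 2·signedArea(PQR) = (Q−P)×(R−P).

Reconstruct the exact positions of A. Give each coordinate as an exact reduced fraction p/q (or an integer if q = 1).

1. A_x = -1/2  [2·signedArea(ABD) = -56 ∩ AC · FE = 40]
2. A_y = 5/2  [2·signedArea(ABD) = -56 ∩ AC · FE = 40]
   → A = (-1/2, 5/2)

A = (-1/2, 5/2)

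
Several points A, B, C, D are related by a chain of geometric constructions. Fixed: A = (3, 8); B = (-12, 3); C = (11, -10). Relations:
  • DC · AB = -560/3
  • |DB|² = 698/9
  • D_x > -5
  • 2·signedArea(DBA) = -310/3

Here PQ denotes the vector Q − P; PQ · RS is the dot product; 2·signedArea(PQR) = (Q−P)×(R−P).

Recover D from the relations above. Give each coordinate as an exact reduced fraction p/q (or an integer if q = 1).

1. D_x = -13/3  [DC · AB = -560/3 ∩ 2·signedArea(DBA) = -310/3]
2. D_y = -4/3  [DC · AB = -560/3 ∩ 2·signedArea(DBA) = -310/3]
   → D = (-13/3, -4/3)

D = (-13/3, -4/3)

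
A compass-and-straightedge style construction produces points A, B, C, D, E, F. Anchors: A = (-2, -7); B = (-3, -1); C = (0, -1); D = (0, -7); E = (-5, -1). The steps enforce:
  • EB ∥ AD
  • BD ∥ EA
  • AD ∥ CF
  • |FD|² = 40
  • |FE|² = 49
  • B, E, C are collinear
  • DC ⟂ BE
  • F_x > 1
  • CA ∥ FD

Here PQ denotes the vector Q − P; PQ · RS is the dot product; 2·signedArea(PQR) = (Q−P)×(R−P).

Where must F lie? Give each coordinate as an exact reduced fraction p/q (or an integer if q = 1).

F = (2, -1)

1. F_x = 2  [CA ∥ FD ∩ AD ∥ CF]
2. F_y = -1  [CA ∥ FD ∩ AD ∥ CF]
   → F = (2, -1)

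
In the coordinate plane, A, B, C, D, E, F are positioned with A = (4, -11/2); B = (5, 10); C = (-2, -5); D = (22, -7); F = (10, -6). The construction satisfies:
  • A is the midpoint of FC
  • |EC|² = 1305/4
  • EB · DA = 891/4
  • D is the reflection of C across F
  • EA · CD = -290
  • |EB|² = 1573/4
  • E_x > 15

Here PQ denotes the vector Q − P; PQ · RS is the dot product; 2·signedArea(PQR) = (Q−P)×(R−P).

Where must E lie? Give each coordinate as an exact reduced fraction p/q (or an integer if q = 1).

1. E_x = 16  [line -24·x + 2·y + 397 = 0 ∩ |EC|² = 1305/4]
2. E_y = -13/2  [line -24·x + 2·y + 397 = 0 ∩ |EC|² = 1305/4]
   → E = (16, -13/2)

E = (16, -13/2)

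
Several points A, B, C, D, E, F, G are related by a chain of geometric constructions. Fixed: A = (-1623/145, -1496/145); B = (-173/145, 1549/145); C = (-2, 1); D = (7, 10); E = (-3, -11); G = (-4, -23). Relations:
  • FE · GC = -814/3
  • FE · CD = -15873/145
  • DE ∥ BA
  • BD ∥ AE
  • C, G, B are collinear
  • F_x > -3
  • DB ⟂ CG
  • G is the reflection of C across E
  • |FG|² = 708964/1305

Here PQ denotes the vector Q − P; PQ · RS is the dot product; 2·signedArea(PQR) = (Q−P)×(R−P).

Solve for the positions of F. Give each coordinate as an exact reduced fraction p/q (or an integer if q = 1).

1. F_x = -898/435  [FE · CD = -15873/145 ∩ FE · GC = -814/3]
2. F_y = 33/145  [FE · CD = -15873/145 ∩ FE · GC = -814/3]
   → F = (-898/435, 33/145)

F = (-898/435, 33/145)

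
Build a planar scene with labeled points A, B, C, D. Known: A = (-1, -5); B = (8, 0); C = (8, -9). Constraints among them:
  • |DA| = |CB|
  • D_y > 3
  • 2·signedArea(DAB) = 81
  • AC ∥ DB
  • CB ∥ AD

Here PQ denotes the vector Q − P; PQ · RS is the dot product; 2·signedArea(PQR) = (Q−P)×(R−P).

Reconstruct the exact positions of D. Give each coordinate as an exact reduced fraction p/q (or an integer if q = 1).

D = (-1, 4)

1. D_x = -1  [AC ∥ DB ∩ CB ∥ AD]
2. D_y = 4  [AC ∥ DB ∩ CB ∥ AD]
   → D = (-1, 4)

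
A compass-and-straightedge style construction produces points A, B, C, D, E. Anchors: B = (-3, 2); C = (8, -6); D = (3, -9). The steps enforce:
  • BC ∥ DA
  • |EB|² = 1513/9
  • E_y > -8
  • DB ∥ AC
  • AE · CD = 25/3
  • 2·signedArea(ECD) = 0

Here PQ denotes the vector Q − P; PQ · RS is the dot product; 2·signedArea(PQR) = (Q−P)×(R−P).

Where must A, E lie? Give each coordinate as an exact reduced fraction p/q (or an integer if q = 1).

A = (14, -17)
E = (19/3, -7)

1. A_x = 14  [DB ∥ AC ∩ BC ∥ DA]
2. A_y = -17  [DB ∥ AC ∩ BC ∥ DA]
   → A = (14, -17)
3. E_x = 19/3  [2·signedArea(ECD) = 0 ∩ AE · CD = 25/3]
4. E_y = -7  [2·signedArea(ECD) = 0 ∩ AE · CD = 25/3]
   → E = (19/3, -7)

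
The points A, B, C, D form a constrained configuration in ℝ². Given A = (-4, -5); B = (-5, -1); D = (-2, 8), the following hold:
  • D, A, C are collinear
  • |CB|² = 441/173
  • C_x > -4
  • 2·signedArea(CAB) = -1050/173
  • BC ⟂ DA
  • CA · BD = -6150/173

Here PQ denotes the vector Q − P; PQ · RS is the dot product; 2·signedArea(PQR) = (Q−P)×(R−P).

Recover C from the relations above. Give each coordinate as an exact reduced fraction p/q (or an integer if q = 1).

C = (-592/173, -215/173)

1. C_x = -592/173  [D, A, C are collinear ∩ BC ⟂ DA]
2. C_y = -215/173  [D, A, C are collinear ∩ BC ⟂ DA]
   → C = (-592/173, -215/173)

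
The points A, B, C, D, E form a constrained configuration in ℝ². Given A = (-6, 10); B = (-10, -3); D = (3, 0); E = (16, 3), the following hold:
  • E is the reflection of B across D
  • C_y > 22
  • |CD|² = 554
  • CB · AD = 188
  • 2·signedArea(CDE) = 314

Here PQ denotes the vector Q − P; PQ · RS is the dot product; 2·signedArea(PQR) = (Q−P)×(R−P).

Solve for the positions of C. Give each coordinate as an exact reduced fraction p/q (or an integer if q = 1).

C = (-2, 23)

1. C_x = -2  [2·signedArea(CDE) = 314 ∩ CB · AD = 188]
2. C_y = 23  [2·signedArea(CDE) = 314 ∩ CB · AD = 188]
   → C = (-2, 23)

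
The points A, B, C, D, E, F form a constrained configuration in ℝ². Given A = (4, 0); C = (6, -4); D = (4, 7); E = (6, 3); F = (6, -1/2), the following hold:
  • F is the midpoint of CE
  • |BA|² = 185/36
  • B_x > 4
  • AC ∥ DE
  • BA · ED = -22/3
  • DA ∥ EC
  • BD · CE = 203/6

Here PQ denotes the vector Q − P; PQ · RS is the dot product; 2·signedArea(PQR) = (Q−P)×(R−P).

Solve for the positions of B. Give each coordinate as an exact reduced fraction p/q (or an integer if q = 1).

1. B_x = 14/3  [BA · ED = -22/3 ∩ BD · CE = 203/6]
2. B_y = 13/6  [BA · ED = -22/3 ∩ BD · CE = 203/6]
   → B = (14/3, 13/6)

B = (14/3, 13/6)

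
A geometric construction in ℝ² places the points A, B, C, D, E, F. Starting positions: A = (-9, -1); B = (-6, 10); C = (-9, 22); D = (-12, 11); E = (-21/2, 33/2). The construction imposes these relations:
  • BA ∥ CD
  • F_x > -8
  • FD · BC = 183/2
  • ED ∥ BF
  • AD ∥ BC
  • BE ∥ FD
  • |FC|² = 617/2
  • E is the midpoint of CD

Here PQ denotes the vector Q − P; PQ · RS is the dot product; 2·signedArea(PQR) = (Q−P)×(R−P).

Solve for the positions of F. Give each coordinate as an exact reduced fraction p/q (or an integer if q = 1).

F = (-15/2, 9/2)

1. F_x = -15/2  [BE ∥ FD ∩ ED ∥ BF]
2. F_y = 9/2  [BE ∥ FD ∩ ED ∥ BF]
   → F = (-15/2, 9/2)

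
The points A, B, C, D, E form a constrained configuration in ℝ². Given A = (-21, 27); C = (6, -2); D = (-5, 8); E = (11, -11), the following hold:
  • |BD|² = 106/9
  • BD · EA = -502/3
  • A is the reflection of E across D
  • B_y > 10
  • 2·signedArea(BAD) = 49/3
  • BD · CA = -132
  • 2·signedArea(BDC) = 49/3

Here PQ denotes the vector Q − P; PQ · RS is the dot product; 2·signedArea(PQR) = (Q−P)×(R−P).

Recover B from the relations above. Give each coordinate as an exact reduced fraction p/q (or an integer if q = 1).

1. B_x = -20/3  [BD · EA = -502/3 ∩ BD · CA = -132]
2. B_y = 11  [BD · EA = -502/3 ∩ BD · CA = -132]
   → B = (-20/3, 11)

B = (-20/3, 11)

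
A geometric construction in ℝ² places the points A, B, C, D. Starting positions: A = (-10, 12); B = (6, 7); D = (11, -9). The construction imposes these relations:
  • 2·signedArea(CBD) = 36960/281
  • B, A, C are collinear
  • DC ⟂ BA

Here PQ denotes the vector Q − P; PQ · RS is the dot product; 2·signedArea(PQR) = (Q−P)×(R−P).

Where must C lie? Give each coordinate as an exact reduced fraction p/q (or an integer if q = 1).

C = (4246/281, 1167/281)

1. C_x = 4246/281  [B, A, C are collinear ∩ DC ⟂ BA]
2. C_y = 1167/281  [B, A, C are collinear ∩ DC ⟂ BA]
   → C = (4246/281, 1167/281)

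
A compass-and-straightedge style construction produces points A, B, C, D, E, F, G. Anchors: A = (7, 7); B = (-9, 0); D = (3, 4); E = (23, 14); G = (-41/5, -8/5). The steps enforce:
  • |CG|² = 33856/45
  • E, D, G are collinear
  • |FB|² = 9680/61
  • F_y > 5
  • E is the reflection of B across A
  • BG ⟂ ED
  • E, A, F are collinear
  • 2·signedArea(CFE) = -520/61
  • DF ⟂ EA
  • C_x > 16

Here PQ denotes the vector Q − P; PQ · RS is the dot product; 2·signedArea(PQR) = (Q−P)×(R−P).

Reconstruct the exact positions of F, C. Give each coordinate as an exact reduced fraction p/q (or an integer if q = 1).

1. F_x = 155/61  [E, A, F are collinear ∩ DF ⟂ EA]
2. F_y = 308/61  [E, A, F are collinear ∩ DF ⟂ EA]
   → F = (155/61, 308/61)
3. C_x = 49/3  [line -546/61·x + 1248/61·y + -4394/61 = 0 ∩ |CG|² = 33856/45]
4. C_y = 32/3  [line -546/61·x + 1248/61·y + -4394/61 = 0 ∩ |CG|² = 33856/45]
   → C = (49/3, 32/3)

C = (49/3, 32/3)
F = (155/61, 308/61)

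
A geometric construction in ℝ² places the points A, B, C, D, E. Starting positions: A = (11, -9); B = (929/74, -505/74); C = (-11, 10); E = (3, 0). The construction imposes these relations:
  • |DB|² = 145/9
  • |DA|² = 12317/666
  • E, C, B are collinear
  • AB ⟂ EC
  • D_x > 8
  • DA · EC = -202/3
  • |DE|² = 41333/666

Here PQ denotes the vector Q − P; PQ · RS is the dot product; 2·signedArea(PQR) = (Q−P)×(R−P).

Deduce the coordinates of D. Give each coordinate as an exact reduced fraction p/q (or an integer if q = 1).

1. D_x = 655/74  [line 14·x + -10·y + -530/3 = 0 ∩ |DA|² = 12317/666]
2. D_y = -1171/222  [line 14·x + -10·y + -530/3 = 0 ∩ |DA|² = 12317/666]
   → D = (655/74, -1171/222)

D = (655/74, -1171/222)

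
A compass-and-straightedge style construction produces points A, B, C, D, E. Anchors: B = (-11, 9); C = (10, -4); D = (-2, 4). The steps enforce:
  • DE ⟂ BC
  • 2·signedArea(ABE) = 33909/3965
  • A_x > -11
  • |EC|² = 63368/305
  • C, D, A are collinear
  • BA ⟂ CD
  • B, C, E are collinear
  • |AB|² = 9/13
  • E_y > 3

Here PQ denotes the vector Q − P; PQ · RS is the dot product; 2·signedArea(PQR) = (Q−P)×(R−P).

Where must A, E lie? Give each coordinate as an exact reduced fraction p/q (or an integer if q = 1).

A = (-137/13, 126/13)
E = (-688/305, 1094/305)

1. A_x = -137/13  [C, D, A are collinear ∩ BA ⟂ CD]
2. A_y = 126/13  [C, D, A are collinear ∩ BA ⟂ CD]
   → A = (-137/13, 126/13)
3. E_x = -688/305  [B, C, E are collinear ∩ DE ⟂ BC]
4. E_y = 1094/305  [B, C, E are collinear ∩ DE ⟂ BC]
   → E = (-688/305, 1094/305)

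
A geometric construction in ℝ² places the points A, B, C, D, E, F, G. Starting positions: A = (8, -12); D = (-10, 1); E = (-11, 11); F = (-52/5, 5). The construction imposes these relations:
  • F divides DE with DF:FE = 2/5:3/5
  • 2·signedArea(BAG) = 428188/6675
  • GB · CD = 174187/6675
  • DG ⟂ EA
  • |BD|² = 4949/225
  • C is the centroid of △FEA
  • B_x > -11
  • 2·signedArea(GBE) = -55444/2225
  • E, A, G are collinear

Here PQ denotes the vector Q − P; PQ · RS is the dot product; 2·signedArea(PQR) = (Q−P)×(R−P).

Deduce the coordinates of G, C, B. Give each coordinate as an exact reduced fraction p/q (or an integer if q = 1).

B = (-157/15, 17/3)
C = (-67/15, 4/3)
G = (-5059/890, 4063/890)

1. G_x = -5059/890  [E, A, G are collinear ∩ DG ⟂ EA]
2. G_y = 4063/890  [E, A, G are collinear ∩ DG ⟂ EA]
   → G = (-5059/890, 4063/890)
3. C_x = -67/15  [C is the centroid of △FEA]
4. C_y = 4/3  [C is the centroid of △FEA]
   → C = (-67/15, 4/3)
5. B_x = -157/15  [2·signedArea(BAG) = 428188/6675 ∩ GB · CD = 174187/6675]
6. B_y = 17/3  [2·signedArea(BAG) = 428188/6675 ∩ GB · CD = 174187/6675]
   → B = (-157/15, 17/3)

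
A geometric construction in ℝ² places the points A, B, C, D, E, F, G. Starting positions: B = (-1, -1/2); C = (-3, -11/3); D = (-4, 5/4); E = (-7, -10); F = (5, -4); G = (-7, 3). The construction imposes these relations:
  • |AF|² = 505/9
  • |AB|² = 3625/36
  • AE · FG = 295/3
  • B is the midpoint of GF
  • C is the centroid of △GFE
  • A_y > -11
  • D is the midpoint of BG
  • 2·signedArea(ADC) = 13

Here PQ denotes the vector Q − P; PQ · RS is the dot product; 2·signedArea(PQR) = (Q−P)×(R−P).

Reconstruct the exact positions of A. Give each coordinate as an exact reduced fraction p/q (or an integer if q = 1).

A = (1, -31/3)

1. A_x = 1  [2·signedArea(ADC) = 13 ∩ AE · FG = 295/3]
2. A_y = -31/3  [2·signedArea(ADC) = 13 ∩ AE · FG = 295/3]
   → A = (1, -31/3)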